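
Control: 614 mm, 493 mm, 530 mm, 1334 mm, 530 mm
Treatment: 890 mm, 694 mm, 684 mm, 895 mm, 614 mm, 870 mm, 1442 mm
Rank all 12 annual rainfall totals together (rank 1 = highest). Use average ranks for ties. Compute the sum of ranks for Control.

Sorted (descending): 1442, 1334, 895, 890, 870, 694, 684, 614, 614, 530, 530, 493
The 2 values of 614 occupy positions 8–9 → average rank (8+9)/2 = 8.5.
The 2 values of 530 occupy positions 10–11 → average rank (10+11)/2 = 10.5.
Control values → pooled ranks: 614→8.5, 493→12, 530→10.5, 1334→2, 530→10.5
Rank sum = 8.5 + 12 + 10.5 + 2 + 10.5 = 43.5

43.5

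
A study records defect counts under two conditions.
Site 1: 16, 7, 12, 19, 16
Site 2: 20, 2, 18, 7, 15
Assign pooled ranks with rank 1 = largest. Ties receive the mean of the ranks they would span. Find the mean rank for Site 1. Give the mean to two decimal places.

5.30

Sorted (descending): 20, 19, 18, 16, 16, 15, 12, 7, 7, 2
The 2 values of 16 occupy positions 4–5 → average rank (4+5)/2 = 4.5.
The 2 values of 7 occupy positions 8–9 → average rank (8+9)/2 = 8.5.
Site 1 values → pooled ranks: 16→4.5, 7→8.5, 12→7, 19→2, 16→4.5
Mean rank = (4.5 + 8.5 + 7 + 2 + 4.5) / 5 = 5.30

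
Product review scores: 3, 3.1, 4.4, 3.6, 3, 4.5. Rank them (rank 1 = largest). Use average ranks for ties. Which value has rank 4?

Sorted (descending): 4.5, 4.4, 3.6, 3.1, 3, 3
The 2 values of 3 occupy positions 5–6 → average rank (5+6)/2 = 5.5.
Rank 4 → value 3.1.

3.1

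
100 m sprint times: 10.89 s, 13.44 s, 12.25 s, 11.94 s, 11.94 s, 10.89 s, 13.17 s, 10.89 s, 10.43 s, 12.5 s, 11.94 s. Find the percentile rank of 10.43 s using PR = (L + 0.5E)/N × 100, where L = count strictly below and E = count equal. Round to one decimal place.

N = 11.
Strictly below 10.43: 0. Equal to 10.43: 1.
PR = (0 + 0.5·1)/11 × 100 = 4.5

4.5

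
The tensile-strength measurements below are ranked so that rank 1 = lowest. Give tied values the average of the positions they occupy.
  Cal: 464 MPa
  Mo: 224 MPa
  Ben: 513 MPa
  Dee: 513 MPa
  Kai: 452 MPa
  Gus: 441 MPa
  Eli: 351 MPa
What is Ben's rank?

6.5

Sorted (ascending): 224, 351, 441, 452, 464, 513, 513
The 2 values of 513 occupy positions 6–7 → average rank (6+7)/2 = 6.5.
Ben has value 513 MPa → rank 6.5.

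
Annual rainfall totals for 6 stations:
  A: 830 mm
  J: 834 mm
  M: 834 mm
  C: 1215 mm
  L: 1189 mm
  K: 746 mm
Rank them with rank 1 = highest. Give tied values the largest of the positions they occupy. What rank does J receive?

Sorted (descending): 1215, 1189, 834, 834, 830, 746
The 2 values of 834 occupy positions 3–4 → each gets rank 4.
J has value 834 mm → rank 4.

4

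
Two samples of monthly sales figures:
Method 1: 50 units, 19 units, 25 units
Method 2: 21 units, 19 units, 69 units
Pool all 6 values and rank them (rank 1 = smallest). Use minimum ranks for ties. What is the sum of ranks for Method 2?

Sorted (ascending): 19, 19, 21, 25, 50, 69
The 2 values of 19 occupy positions 1–2 → each gets rank 1.
Method 2 values → pooled ranks: 21→3, 19→1, 69→6
Rank sum = 3 + 1 + 6 = 10

10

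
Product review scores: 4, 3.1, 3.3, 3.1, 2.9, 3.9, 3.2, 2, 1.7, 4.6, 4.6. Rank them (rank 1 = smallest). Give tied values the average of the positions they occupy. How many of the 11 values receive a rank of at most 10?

Sorted (ascending): 1.7, 2, 2.9, 3.1, 3.1, 3.2, 3.3, 3.9, 4, 4.6, 4.6
The 2 values of 3.1 occupy positions 4–5 → average rank (4+5)/2 = 4.5.
The 2 values of 4.6 occupy positions 10–11 → average rank (10+11)/2 = 10.5.
Ranks ≤ 10: {1, 2, 3, 4.5, 4.5, 6, 7, 8, 9} → 9 values.

9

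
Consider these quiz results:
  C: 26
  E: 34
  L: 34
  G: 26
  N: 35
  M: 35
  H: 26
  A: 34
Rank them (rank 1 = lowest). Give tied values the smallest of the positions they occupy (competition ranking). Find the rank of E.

4

Sorted (ascending): 26, 26, 26, 34, 34, 34, 35, 35
The 3 values of 26 occupy positions 1–3 → each gets rank 1.
The 3 values of 34 occupy positions 4–6 → each gets rank 4.
The 2 values of 35 occupy positions 7–8 → each gets rank 7.
E has value 34 → rank 4.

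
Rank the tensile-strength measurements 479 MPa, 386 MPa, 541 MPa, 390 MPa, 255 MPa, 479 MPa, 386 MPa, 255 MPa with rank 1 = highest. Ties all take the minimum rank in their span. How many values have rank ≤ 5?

6

Sorted (descending): 541, 479, 479, 390, 386, 386, 255, 255
The 2 values of 479 occupy positions 2–3 → each gets rank 2.
The 2 values of 386 occupy positions 5–6 → each gets rank 5.
The 2 values of 255 occupy positions 7–8 → each gets rank 7.
Ranks ≤ 5: {1, 2, 2, 4, 5, 5} → 6 values.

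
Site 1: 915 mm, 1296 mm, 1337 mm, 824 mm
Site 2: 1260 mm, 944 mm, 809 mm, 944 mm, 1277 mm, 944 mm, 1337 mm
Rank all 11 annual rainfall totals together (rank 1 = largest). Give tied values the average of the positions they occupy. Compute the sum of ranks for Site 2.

Sorted (descending): 1337, 1337, 1296, 1277, 1260, 944, 944, 944, 915, 824, 809
The 2 values of 1337 occupy positions 1–2 → average rank (1+2)/2 = 1.5.
The 3 values of 944 occupy positions 6–8 → average rank 7.
Site 2 values → pooled ranks: 1260→5, 944→7, 809→11, 944→7, 1277→4, 944→7, 1337→1.5
Rank sum = 5 + 7 + 11 + 7 + 4 + 7 + 1.5 = 42.5

42.5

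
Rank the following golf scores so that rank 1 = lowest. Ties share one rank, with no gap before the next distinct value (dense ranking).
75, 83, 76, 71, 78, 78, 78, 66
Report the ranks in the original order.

3, 6, 4, 2, 5, 5, 5, 1

Sorted (ascending): 66, 71, 75, 76, 78, 78, 78, 83
The 3 values of 78 share dense rank 5.
Remaining distinct values take the next consecutive integers.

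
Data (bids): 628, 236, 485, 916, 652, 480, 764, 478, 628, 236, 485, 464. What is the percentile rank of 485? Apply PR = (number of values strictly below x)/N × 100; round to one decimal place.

41.7

N = 12.
Strictly below 485: 5. Equal to 485: 2.
PR = 5/12 × 100 = 41.7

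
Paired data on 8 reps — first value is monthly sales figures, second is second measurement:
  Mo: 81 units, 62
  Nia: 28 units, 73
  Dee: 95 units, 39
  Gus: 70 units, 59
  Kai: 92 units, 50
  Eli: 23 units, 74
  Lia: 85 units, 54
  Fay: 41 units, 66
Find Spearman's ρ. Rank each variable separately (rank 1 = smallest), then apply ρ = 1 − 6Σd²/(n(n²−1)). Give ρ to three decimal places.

Ranks of variable 1: 5, 2, 8, 4, 7, 1, 6, 3
Ranks of variable 2: 5, 7, 1, 4, 2, 8, 3, 6
d = r₁ − r₂: 0, -5, 7, 0, 5, -7, 3, -3
d²: 0, 25, 49, 0, 25, 49, 9, 9; Σd² = 166
ρ = 1 − 6·166/(8·63) = 1 − 996/504 = -0.976

-0.976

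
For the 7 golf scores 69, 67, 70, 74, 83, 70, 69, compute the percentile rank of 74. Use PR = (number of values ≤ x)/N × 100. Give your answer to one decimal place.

N = 7.
Strictly below 74: 5. Equal to 74: 1.
PR = 6/7 × 100 = 85.7

85.7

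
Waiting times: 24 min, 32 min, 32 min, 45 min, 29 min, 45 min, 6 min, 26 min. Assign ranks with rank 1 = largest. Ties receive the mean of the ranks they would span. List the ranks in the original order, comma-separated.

7, 3.5, 3.5, 1.5, 5, 1.5, 8, 6

Sorted (descending): 45, 45, 32, 32, 29, 26, 24, 6
The 2 values of 45 occupy positions 1–2 → average rank (1+2)/2 = 1.5.
The 2 values of 32 occupy positions 3–4 → average rank (3+4)/2 = 3.5.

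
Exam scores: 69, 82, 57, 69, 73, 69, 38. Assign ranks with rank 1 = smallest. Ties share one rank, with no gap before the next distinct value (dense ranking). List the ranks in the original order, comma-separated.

3, 5, 2, 3, 4, 3, 1

Sorted (ascending): 38, 57, 69, 69, 69, 73, 82
The 3 values of 69 share dense rank 3.
Remaining distinct values take the next consecutive integers.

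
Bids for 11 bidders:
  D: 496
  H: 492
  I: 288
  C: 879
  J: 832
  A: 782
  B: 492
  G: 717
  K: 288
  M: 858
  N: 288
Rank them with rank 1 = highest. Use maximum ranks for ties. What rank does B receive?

Sorted (descending): 879, 858, 832, 782, 717, 496, 492, 492, 288, 288, 288
The 2 values of 492 occupy positions 7–8 → each gets rank 8.
The 3 values of 288 occupy positions 9–11 → each gets rank 11.
B has value 492 → rank 8.

8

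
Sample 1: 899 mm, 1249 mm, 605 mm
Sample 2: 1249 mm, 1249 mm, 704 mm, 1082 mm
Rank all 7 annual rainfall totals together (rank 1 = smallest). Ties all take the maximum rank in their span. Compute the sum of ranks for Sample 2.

Sorted (ascending): 605, 704, 899, 1082, 1249, 1249, 1249
The 3 values of 1249 occupy positions 5–7 → each gets rank 7.
Sample 2 values → pooled ranks: 1249→7, 1249→7, 704→2, 1082→4
Rank sum = 7 + 7 + 2 + 4 = 20

20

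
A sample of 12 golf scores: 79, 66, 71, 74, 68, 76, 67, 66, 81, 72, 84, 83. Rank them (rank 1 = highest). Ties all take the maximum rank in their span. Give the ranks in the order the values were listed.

4, 12, 8, 6, 9, 5, 10, 12, 3, 7, 1, 2

Sorted (descending): 84, 83, 81, 79, 76, 74, 72, 71, 68, 67, 66, 66
The 2 values of 66 occupy positions 11–12 → each gets rank 12.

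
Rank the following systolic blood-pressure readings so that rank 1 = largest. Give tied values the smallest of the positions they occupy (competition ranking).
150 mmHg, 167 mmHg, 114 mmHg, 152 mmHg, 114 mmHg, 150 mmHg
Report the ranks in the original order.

Sorted (descending): 167, 152, 150, 150, 114, 114
The 2 values of 150 occupy positions 3–4 → each gets rank 3.
The 2 values of 114 occupy positions 5–6 → each gets rank 5.

3, 1, 5, 2, 5, 3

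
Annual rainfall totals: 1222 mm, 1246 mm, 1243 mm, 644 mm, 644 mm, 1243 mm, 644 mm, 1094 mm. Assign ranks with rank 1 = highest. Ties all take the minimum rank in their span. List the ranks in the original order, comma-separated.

Sorted (descending): 1246, 1243, 1243, 1222, 1094, 644, 644, 644
The 2 values of 1243 occupy positions 2–3 → each gets rank 2.
The 3 values of 644 occupy positions 6–8 → each gets rank 6.

4, 1, 2, 6, 6, 2, 6, 5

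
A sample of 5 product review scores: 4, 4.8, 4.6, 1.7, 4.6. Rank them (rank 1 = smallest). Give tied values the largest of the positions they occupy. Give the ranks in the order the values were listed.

Sorted (ascending): 1.7, 4, 4.6, 4.6, 4.8
The 2 values of 4.6 occupy positions 3–4 → each gets rank 4.

2, 5, 4, 1, 4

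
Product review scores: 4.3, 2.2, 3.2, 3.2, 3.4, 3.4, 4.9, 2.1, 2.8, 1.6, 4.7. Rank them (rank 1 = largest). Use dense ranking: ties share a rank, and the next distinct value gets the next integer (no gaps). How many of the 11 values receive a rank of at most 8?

Sorted (descending): 4.9, 4.7, 4.3, 3.4, 3.4, 3.2, 3.2, 2.8, 2.2, 2.1, 1.6
The 2 values of 3.4 share dense rank 4.
The 2 values of 3.2 share dense rank 5.
Remaining distinct values take the next consecutive integers.
Ranks ≤ 8: {1, 2, 3, 4, 4, 5, 5, 6, 7, 8} → 10 values.

10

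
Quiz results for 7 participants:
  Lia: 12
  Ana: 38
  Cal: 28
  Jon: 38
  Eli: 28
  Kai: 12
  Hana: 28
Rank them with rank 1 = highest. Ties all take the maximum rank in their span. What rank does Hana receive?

5

Sorted (descending): 38, 38, 28, 28, 28, 12, 12
The 2 values of 38 occupy positions 1–2 → each gets rank 2.
The 3 values of 28 occupy positions 3–5 → each gets rank 5.
The 2 values of 12 occupy positions 6–7 → each gets rank 7.
Hana has value 28 → rank 5.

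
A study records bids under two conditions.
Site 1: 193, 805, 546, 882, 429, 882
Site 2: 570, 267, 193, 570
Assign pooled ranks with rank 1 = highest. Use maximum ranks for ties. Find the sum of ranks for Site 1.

30

Sorted (descending): 882, 882, 805, 570, 570, 546, 429, 267, 193, 193
The 2 values of 882 occupy positions 1–2 → each gets rank 2.
The 2 values of 570 occupy positions 4–5 → each gets rank 5.
The 2 values of 193 occupy positions 9–10 → each gets rank 10.
Site 1 values → pooled ranks: 193→10, 805→3, 546→6, 882→2, 429→7, 882→2
Rank sum = 10 + 3 + 6 + 2 + 7 + 2 = 30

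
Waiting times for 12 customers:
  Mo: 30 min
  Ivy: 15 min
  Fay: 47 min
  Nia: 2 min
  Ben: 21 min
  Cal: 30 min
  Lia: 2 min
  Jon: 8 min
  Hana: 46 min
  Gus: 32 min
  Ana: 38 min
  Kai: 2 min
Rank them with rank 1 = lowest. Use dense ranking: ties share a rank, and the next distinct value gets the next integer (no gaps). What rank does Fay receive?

9

Sorted (ascending): 2, 2, 2, 8, 15, 21, 30, 30, 32, 38, 46, 47
The 3 values of 2 share dense rank 1.
The 2 values of 30 share dense rank 5.
Remaining distinct values take the next consecutive integers.
Fay has value 47 min → rank 9.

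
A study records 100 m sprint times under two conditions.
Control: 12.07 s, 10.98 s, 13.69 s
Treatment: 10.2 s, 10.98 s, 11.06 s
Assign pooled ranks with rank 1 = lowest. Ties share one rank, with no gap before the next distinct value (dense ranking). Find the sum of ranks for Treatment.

6

Sorted (ascending): 10.2, 10.98, 10.98, 11.06, 12.07, 13.69
The 2 values of 10.98 share dense rank 2.
Remaining distinct values take the next consecutive integers.
Treatment values → pooled ranks: 10.2→1, 10.98→2, 11.06→3
Rank sum = 1 + 2 + 3 = 6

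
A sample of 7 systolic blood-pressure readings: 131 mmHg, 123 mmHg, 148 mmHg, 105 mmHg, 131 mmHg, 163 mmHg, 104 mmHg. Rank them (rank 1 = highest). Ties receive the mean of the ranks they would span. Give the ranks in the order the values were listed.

Sorted (descending): 163, 148, 131, 131, 123, 105, 104
The 2 values of 131 occupy positions 3–4 → average rank (3+4)/2 = 3.5.

3.5, 5, 2, 6, 3.5, 1, 7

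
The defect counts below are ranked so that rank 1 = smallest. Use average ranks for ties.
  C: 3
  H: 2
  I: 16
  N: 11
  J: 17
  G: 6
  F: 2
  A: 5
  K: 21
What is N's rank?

6

Sorted (ascending): 2, 2, 3, 5, 6, 11, 16, 17, 21
The 2 values of 2 occupy positions 1–2 → average rank (1+2)/2 = 1.5.
N has value 11 → rank 6.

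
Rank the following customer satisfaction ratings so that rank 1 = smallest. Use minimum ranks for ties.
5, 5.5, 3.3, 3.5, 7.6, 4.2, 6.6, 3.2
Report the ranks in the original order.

5, 6, 2, 3, 8, 4, 7, 1

Sorted (ascending): 3.2, 3.3, 3.5, 4.2, 5, 5.5, 6.6, 7.6
No ties — each value takes its position as its rank.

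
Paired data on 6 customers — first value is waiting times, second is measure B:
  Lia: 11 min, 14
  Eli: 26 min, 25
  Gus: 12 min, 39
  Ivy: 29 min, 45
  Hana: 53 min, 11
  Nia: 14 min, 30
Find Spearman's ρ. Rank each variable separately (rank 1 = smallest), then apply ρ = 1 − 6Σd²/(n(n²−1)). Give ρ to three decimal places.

-0.086

Ranks of variable 1: 1, 4, 2, 5, 6, 3
Ranks of variable 2: 2, 3, 5, 6, 1, 4
d = r₁ − r₂: -1, 1, -3, -1, 5, -1
d²: 1, 1, 9, 1, 25, 1; Σd² = 38
ρ = 1 − 6·38/(6·35) = 1 − 228/210 = -0.086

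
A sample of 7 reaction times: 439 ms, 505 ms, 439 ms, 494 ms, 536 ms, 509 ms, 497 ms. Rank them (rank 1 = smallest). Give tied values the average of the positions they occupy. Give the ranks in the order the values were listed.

1.5, 5, 1.5, 3, 7, 6, 4

Sorted (ascending): 439, 439, 494, 497, 505, 509, 536
The 2 values of 439 occupy positions 1–2 → average rank (1+2)/2 = 1.5.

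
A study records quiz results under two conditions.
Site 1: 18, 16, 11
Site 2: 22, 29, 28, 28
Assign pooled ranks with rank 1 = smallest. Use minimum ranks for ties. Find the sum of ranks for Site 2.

21

Sorted (ascending): 11, 16, 18, 22, 28, 28, 29
The 2 values of 28 occupy positions 5–6 → each gets rank 5.
Site 2 values → pooled ranks: 22→4, 29→7, 28→5, 28→5
Rank sum = 4 + 7 + 5 + 5 = 21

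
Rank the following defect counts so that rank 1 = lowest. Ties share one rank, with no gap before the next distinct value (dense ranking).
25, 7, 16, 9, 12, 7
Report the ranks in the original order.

5, 1, 4, 2, 3, 1

Sorted (ascending): 7, 7, 9, 12, 16, 25
The 2 values of 7 share dense rank 1.
Remaining distinct values take the next consecutive integers.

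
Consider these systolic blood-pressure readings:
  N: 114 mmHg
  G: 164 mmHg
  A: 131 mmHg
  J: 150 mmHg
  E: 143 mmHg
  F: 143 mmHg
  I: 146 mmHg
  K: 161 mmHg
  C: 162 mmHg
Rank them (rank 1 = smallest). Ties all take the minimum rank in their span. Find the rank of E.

Sorted (ascending): 114, 131, 143, 143, 146, 150, 161, 162, 164
The 2 values of 143 occupy positions 3–4 → each gets rank 3.
E has value 143 mmHg → rank 3.

3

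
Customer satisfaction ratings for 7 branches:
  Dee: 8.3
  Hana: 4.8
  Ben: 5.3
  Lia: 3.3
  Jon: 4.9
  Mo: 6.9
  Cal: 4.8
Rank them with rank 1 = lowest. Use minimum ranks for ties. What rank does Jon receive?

4

Sorted (ascending): 3.3, 4.8, 4.8, 4.9, 5.3, 6.9, 8.3
The 2 values of 4.8 occupy positions 2–3 → each gets rank 2.
Jon has value 4.9 → rank 4.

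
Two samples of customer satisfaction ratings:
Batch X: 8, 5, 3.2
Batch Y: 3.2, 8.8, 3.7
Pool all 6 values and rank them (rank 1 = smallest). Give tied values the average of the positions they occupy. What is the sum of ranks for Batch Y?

Sorted (ascending): 3.2, 3.2, 3.7, 5, 8, 8.8
The 2 values of 3.2 occupy positions 1–2 → average rank (1+2)/2 = 1.5.
Batch Y values → pooled ranks: 3.2→1.5, 8.8→6, 3.7→3
Rank sum = 1.5 + 6 + 3 = 10.5

10.5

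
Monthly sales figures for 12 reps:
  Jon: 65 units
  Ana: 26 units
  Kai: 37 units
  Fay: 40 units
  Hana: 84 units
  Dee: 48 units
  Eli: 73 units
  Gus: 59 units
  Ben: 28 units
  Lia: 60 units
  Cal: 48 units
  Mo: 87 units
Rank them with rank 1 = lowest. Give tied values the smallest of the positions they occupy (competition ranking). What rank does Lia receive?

8

Sorted (ascending): 26, 28, 37, 40, 48, 48, 59, 60, 65, 73, 84, 87
The 2 values of 48 occupy positions 5–6 → each gets rank 5.
Lia has value 60 units → rank 8.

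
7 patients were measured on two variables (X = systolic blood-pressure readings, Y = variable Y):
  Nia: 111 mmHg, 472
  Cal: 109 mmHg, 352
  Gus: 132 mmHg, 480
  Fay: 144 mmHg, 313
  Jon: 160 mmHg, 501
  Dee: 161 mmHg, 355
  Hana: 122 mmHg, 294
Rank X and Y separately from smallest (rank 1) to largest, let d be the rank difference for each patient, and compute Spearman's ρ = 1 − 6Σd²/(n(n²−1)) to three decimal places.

0.286

Ranks of variable 1: 2, 1, 4, 5, 6, 7, 3
Ranks of variable 2: 5, 3, 6, 2, 7, 4, 1
d = r₁ − r₂: -3, -2, -2, 3, -1, 3, 2
d²: 9, 4, 4, 9, 1, 9, 4; Σd² = 40
ρ = 1 − 6·40/(7·48) = 1 − 240/336 = 0.286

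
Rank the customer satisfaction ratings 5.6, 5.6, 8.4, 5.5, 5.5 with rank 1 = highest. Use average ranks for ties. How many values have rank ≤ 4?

Sorted (descending): 8.4, 5.6, 5.6, 5.5, 5.5
The 2 values of 5.6 occupy positions 2–3 → average rank (2+3)/2 = 2.5.
The 2 values of 5.5 occupy positions 4–5 → average rank (4+5)/2 = 4.5.
Ranks ≤ 4: {1, 2.5, 2.5} → 3 values.

3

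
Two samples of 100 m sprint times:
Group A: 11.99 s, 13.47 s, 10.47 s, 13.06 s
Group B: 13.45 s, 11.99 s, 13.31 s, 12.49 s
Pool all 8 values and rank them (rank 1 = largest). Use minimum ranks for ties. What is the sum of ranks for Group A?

Sorted (descending): 13.47, 13.45, 13.31, 13.06, 12.49, 11.99, 11.99, 10.47
The 2 values of 11.99 occupy positions 6–7 → each gets rank 6.
Group A values → pooled ranks: 11.99→6, 13.47→1, 10.47→8, 13.06→4
Rank sum = 6 + 1 + 8 + 4 = 19

19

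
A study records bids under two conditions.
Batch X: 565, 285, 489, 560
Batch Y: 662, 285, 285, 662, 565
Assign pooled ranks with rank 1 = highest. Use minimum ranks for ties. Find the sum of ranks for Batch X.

21

Sorted (descending): 662, 662, 565, 565, 560, 489, 285, 285, 285
The 2 values of 662 occupy positions 1–2 → each gets rank 1.
The 2 values of 565 occupy positions 3–4 → each gets rank 3.
The 3 values of 285 occupy positions 7–9 → each gets rank 7.
Batch X values → pooled ranks: 565→3, 285→7, 489→6, 560→5
Rank sum = 3 + 7 + 6 + 5 = 21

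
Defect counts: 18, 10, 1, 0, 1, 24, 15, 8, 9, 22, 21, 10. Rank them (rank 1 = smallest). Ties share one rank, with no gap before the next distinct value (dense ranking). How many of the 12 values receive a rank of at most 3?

Sorted (ascending): 0, 1, 1, 8, 9, 10, 10, 15, 18, 21, 22, 24
The 2 values of 1 share dense rank 2.
The 2 values of 10 share dense rank 5.
Remaining distinct values take the next consecutive integers.
Ranks ≤ 3: {1, 2, 2, 3} → 4 values.

4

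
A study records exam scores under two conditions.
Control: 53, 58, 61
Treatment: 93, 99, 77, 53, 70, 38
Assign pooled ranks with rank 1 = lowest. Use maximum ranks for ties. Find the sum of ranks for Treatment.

34

Sorted (ascending): 38, 53, 53, 58, 61, 70, 77, 93, 99
The 2 values of 53 occupy positions 2–3 → each gets rank 3.
Treatment values → pooled ranks: 93→8, 99→9, 77→7, 53→3, 70→6, 38→1
Rank sum = 8 + 9 + 7 + 3 + 6 + 1 = 34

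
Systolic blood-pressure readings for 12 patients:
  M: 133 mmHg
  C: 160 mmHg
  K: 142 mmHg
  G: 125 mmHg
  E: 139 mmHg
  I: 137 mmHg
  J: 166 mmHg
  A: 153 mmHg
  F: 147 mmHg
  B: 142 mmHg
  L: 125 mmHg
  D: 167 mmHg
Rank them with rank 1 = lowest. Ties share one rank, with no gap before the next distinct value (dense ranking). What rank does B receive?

Sorted (ascending): 125, 125, 133, 137, 139, 142, 142, 147, 153, 160, 166, 167
The 2 values of 125 share dense rank 1.
The 2 values of 142 share dense rank 5.
Remaining distinct values take the next consecutive integers.
B has value 142 mmHg → rank 5.

5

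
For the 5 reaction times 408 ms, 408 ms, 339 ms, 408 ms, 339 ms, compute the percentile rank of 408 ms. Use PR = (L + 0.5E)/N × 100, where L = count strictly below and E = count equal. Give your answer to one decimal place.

70.0

N = 5.
Strictly below 408: 2. Equal to 408: 3.
PR = (2 + 0.5·3)/5 × 100 = 70.0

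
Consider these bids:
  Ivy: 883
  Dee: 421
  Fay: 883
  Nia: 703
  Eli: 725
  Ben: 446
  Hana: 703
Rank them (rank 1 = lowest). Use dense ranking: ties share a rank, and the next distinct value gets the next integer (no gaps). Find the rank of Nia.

Sorted (ascending): 421, 446, 703, 703, 725, 883, 883
The 2 values of 703 share dense rank 3.
The 2 values of 883 share dense rank 5.
Remaining distinct values take the next consecutive integers.
Nia has value 703 → rank 3.

3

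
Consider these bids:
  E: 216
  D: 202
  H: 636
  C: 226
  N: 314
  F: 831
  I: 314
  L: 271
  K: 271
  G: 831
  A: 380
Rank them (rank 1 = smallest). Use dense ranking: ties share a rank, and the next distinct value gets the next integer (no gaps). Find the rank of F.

Sorted (ascending): 202, 216, 226, 271, 271, 314, 314, 380, 636, 831, 831
The 2 values of 271 share dense rank 4.
The 2 values of 314 share dense rank 5.
The 2 values of 831 share dense rank 8.
Remaining distinct values take the next consecutive integers.
F has value 831 → rank 8.

8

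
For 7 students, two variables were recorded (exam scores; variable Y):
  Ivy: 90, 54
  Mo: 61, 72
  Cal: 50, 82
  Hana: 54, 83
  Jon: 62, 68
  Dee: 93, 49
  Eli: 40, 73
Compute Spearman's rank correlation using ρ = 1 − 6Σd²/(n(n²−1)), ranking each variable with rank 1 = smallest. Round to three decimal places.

Ranks of variable 1: 6, 4, 2, 3, 5, 7, 1
Ranks of variable 2: 2, 4, 6, 7, 3, 1, 5
d = r₁ − r₂: 4, 0, -4, -4, 2, 6, -4
d²: 16, 0, 16, 16, 4, 36, 16; Σd² = 104
ρ = 1 − 6·104/(7·48) = 1 − 624/336 = -0.857

-0.857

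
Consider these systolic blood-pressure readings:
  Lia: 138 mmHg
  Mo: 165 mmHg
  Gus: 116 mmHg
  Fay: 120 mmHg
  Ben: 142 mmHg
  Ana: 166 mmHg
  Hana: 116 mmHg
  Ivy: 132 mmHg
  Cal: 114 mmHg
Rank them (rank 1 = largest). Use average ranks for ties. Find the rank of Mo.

2

Sorted (descending): 166, 165, 142, 138, 132, 120, 116, 116, 114
The 2 values of 116 occupy positions 7–8 → average rank (7+8)/2 = 7.5.
Mo has value 165 mmHg → rank 2.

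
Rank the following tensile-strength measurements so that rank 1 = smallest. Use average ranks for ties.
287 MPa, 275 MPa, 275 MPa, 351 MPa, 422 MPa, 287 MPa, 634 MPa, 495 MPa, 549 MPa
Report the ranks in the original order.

3.5, 1.5, 1.5, 5, 6, 3.5, 9, 7, 8

Sorted (ascending): 275, 275, 287, 287, 351, 422, 495, 549, 634
The 2 values of 275 occupy positions 1–2 → average rank (1+2)/2 = 1.5.
The 2 values of 287 occupy positions 3–4 → average rank (3+4)/2 = 3.5.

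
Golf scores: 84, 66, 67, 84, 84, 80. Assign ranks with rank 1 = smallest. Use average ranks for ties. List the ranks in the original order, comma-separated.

5, 1, 2, 5, 5, 3

Sorted (ascending): 66, 67, 80, 84, 84, 84
The 3 values of 84 occupy positions 4–6 → average rank 5.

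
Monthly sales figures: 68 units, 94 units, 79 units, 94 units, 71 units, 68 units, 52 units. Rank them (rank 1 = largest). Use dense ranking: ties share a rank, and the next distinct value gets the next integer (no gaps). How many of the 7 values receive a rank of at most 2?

3

Sorted (descending): 94, 94, 79, 71, 68, 68, 52
The 2 values of 94 share dense rank 1.
The 2 values of 68 share dense rank 4.
Remaining distinct values take the next consecutive integers.
Ranks ≤ 2: {1, 1, 2} → 3 values.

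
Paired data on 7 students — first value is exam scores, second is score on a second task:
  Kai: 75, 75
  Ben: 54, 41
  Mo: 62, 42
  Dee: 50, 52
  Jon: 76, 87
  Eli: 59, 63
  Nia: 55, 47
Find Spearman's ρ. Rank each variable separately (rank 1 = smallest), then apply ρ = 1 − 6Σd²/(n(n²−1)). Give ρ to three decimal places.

0.643

Ranks of variable 1: 6, 2, 5, 1, 7, 4, 3
Ranks of variable 2: 6, 1, 2, 4, 7, 5, 3
d = r₁ − r₂: 0, 1, 3, -3, 0, -1, 0
d²: 0, 1, 9, 9, 0, 1, 0; Σd² = 20
ρ = 1 − 6·20/(7·48) = 1 − 120/336 = 0.643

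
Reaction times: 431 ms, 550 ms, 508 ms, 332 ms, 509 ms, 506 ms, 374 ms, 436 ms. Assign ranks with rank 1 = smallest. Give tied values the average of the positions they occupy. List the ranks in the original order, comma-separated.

3, 8, 6, 1, 7, 5, 2, 4

Sorted (ascending): 332, 374, 431, 436, 506, 508, 509, 550
No ties — each value takes its position as its rank.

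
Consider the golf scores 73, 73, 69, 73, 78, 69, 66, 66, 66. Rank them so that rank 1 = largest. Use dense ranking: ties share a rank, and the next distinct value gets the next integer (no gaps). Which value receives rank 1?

Sorted (descending): 78, 73, 73, 73, 69, 69, 66, 66, 66
The 3 values of 73 share dense rank 2.
The 2 values of 69 share dense rank 3.
The 3 values of 66 share dense rank 4.
Remaining distinct values take the next consecutive integers.
Rank 1 → value 78.

78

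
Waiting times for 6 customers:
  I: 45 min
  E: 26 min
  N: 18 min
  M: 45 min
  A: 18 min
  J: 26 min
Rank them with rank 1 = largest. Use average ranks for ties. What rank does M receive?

Sorted (descending): 45, 45, 26, 26, 18, 18
The 2 values of 45 occupy positions 1–2 → average rank (1+2)/2 = 1.5.
The 2 values of 26 occupy positions 3–4 → average rank (3+4)/2 = 3.5.
The 2 values of 18 occupy positions 5–6 → average rank (5+6)/2 = 5.5.
M has value 45 min → rank 1.5.

1.5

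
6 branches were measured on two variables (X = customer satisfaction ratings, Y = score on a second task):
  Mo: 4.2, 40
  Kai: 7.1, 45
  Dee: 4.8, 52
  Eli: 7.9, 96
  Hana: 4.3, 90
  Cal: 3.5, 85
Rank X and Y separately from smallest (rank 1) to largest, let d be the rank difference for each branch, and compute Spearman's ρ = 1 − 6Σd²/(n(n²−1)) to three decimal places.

Ranks of variable 1: 2, 5, 4, 6, 3, 1
Ranks of variable 2: 1, 2, 3, 6, 5, 4
d = r₁ − r₂: 1, 3, 1, 0, -2, -3
d²: 1, 9, 1, 0, 4, 9; Σd² = 24
ρ = 1 − 6·24/(6·35) = 1 − 144/210 = 0.314

0.314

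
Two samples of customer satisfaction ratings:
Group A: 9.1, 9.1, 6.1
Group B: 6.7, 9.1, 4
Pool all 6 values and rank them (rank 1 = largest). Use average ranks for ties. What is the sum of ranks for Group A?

9

Sorted (descending): 9.1, 9.1, 9.1, 6.7, 6.1, 4
The 3 values of 9.1 occupy positions 1–3 → average rank 2.
Group A values → pooled ranks: 9.1→2, 9.1→2, 6.1→5
Rank sum = 2 + 2 + 5 = 9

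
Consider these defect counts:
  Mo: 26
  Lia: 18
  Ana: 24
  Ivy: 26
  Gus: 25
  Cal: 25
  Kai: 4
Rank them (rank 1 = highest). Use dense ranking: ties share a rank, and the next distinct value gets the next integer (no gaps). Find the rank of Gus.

Sorted (descending): 26, 26, 25, 25, 24, 18, 4
The 2 values of 26 share dense rank 1.
The 2 values of 25 share dense rank 2.
Remaining distinct values take the next consecutive integers.
Gus has value 25 → rank 2.

2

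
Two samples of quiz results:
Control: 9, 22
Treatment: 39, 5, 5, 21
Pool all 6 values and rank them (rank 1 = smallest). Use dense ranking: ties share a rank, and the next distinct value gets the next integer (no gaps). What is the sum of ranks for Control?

Sorted (ascending): 5, 5, 9, 21, 22, 39
The 2 values of 5 share dense rank 1.
Remaining distinct values take the next consecutive integers.
Control values → pooled ranks: 9→2, 22→4
Rank sum = 2 + 4 = 6

6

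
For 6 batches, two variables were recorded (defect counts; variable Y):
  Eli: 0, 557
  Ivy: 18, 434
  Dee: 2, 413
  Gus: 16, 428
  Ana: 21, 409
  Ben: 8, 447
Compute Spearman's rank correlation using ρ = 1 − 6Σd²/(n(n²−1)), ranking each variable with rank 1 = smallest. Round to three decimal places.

Ranks of variable 1: 1, 5, 2, 4, 6, 3
Ranks of variable 2: 6, 4, 2, 3, 1, 5
d = r₁ − r₂: -5, 1, 0, 1, 5, -2
d²: 25, 1, 0, 1, 25, 4; Σd² = 56
ρ = 1 − 6·56/(6·35) = 1 − 336/210 = -0.600

-0.600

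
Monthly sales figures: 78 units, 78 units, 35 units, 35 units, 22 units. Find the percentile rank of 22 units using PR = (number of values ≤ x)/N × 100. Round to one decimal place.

20.0

N = 5.
Strictly below 22: 0. Equal to 22: 1.
PR = 1/5 × 100 = 20.0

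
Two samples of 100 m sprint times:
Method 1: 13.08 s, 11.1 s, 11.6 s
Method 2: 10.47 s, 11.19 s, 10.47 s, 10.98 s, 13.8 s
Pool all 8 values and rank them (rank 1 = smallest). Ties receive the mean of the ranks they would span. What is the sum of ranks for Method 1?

17

Sorted (ascending): 10.47, 10.47, 10.98, 11.1, 11.19, 11.6, 13.08, 13.8
The 2 values of 10.47 occupy positions 1–2 → average rank (1+2)/2 = 1.5.
Method 1 values → pooled ranks: 13.08→7, 11.1→4, 11.6→6
Rank sum = 7 + 4 + 6 = 17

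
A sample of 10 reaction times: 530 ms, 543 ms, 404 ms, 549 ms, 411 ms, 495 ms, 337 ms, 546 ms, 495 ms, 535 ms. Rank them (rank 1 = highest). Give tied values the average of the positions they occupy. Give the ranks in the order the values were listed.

5, 3, 9, 1, 8, 6.5, 10, 2, 6.5, 4

Sorted (descending): 549, 546, 543, 535, 530, 495, 495, 411, 404, 337
The 2 values of 495 occupy positions 6–7 → average rank (6+7)/2 = 6.5.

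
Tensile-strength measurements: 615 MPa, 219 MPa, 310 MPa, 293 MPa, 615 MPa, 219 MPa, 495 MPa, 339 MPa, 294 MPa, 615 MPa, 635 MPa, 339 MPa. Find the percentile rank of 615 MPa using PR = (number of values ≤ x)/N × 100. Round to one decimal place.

N = 12.
Strictly below 615: 8. Equal to 615: 3.
PR = 11/12 × 100 = 91.7

91.7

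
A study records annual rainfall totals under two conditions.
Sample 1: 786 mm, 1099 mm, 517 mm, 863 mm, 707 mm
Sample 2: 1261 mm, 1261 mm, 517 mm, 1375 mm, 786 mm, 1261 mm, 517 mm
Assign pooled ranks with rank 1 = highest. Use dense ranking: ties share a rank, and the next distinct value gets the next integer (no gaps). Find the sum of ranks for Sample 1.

Sorted (descending): 1375, 1261, 1261, 1261, 1099, 863, 786, 786, 707, 517, 517, 517
The 3 values of 1261 share dense rank 2.
The 2 values of 786 share dense rank 5.
The 3 values of 517 share dense rank 7.
Remaining distinct values take the next consecutive integers.
Sample 1 values → pooled ranks: 786→5, 1099→3, 517→7, 863→4, 707→6
Rank sum = 5 + 3 + 7 + 4 + 6 = 25

25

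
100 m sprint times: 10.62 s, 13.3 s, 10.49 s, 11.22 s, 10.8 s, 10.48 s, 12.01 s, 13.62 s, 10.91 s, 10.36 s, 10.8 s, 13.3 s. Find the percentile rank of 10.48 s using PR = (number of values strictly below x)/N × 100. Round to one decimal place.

N = 12.
Strictly below 10.48: 1. Equal to 10.48: 1.
PR = 1/12 × 100 = 8.3

8.3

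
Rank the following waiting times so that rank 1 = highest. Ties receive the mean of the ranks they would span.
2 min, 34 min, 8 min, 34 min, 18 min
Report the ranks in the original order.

Sorted (descending): 34, 34, 18, 8, 2
The 2 values of 34 occupy positions 1–2 → average rank (1+2)/2 = 1.5.

5, 1.5, 4, 1.5, 3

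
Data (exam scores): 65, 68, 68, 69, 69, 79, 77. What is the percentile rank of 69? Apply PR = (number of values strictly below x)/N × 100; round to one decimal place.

42.9

N = 7.
Strictly below 69: 3. Equal to 69: 2.
PR = 3/7 × 100 = 42.9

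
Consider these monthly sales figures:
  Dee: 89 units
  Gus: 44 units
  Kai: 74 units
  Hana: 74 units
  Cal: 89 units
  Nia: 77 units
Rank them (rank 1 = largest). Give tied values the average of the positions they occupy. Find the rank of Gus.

6

Sorted (descending): 89, 89, 77, 74, 74, 44
The 2 values of 89 occupy positions 1–2 → average rank (1+2)/2 = 1.5.
The 2 values of 74 occupy positions 4–5 → average rank (4+5)/2 = 4.5.
Gus has value 44 units → rank 6.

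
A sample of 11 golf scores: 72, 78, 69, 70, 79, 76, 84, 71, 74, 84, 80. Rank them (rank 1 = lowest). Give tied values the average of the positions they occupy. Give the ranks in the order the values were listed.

Sorted (ascending): 69, 70, 71, 72, 74, 76, 78, 79, 80, 84, 84
The 2 values of 84 occupy positions 10–11 → average rank (10+11)/2 = 10.5.

4, 7, 1, 2, 8, 6, 10.5, 3, 5, 10.5, 9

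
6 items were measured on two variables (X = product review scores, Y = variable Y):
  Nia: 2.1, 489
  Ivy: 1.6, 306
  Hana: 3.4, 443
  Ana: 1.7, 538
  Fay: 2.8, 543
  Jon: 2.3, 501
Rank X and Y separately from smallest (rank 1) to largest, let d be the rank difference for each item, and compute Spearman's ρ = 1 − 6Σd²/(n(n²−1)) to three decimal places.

0.257

Ranks of variable 1: 3, 1, 6, 2, 5, 4
Ranks of variable 2: 3, 1, 2, 5, 6, 4
d = r₁ − r₂: 0, 0, 4, -3, -1, 0
d²: 0, 0, 16, 9, 1, 0; Σd² = 26
ρ = 1 − 6·26/(6·35) = 1 − 156/210 = 0.257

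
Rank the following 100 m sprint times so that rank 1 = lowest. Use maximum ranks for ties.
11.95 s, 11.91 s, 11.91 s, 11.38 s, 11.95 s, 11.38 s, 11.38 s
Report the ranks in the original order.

Sorted (ascending): 11.38, 11.38, 11.38, 11.91, 11.91, 11.95, 11.95
The 3 values of 11.38 occupy positions 1–3 → each gets rank 3.
The 2 values of 11.91 occupy positions 4–5 → each gets rank 5.
The 2 values of 11.95 occupy positions 6–7 → each gets rank 7.

7, 5, 5, 3, 7, 3, 3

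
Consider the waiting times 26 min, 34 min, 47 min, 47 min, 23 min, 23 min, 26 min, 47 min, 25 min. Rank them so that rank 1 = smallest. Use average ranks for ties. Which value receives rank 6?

Sorted (ascending): 23, 23, 25, 26, 26, 34, 47, 47, 47
The 2 values of 23 occupy positions 1–2 → average rank (1+2)/2 = 1.5.
The 2 values of 26 occupy positions 4–5 → average rank (4+5)/2 = 4.5.
The 3 values of 47 occupy positions 7–9 → average rank 8.
Rank 6 → value 34.

34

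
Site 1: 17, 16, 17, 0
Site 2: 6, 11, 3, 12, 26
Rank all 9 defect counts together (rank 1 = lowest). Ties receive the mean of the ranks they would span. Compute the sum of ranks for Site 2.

23

Sorted (ascending): 0, 3, 6, 11, 12, 16, 17, 17, 26
The 2 values of 17 occupy positions 7–8 → average rank (7+8)/2 = 7.5.
Site 2 values → pooled ranks: 6→3, 11→4, 3→2, 12→5, 26→9
Rank sum = 3 + 4 + 2 + 5 + 9 = 23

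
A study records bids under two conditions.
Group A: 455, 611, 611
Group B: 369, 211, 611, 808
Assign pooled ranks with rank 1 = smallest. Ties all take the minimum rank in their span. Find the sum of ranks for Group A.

11

Sorted (ascending): 211, 369, 455, 611, 611, 611, 808
The 3 values of 611 occupy positions 4–6 → each gets rank 4.
Group A values → pooled ranks: 455→3, 611→4, 611→4
Rank sum = 3 + 4 + 4 = 11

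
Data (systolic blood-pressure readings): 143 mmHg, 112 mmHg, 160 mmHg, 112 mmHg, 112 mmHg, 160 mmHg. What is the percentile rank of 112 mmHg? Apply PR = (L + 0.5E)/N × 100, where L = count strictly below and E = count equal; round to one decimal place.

N = 6.
Strictly below 112: 0. Equal to 112: 3.
PR = (0 + 0.5·3)/6 × 100 = 25.0

25.0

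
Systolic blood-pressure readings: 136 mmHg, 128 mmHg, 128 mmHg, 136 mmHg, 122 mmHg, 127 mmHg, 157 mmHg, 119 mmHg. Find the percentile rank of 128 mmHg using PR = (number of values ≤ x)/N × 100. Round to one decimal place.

N = 8.
Strictly below 128: 3. Equal to 128: 2.
PR = 5/8 × 100 = 62.5

62.5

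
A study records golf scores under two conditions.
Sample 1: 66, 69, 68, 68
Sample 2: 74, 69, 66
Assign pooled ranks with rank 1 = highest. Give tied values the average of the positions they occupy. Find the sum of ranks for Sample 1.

18

Sorted (descending): 74, 69, 69, 68, 68, 66, 66
The 2 values of 69 occupy positions 2–3 → average rank (2+3)/2 = 2.5.
The 2 values of 68 occupy positions 4–5 → average rank (4+5)/2 = 4.5.
The 2 values of 66 occupy positions 6–7 → average rank (6+7)/2 = 6.5.
Sample 1 values → pooled ranks: 66→6.5, 69→2.5, 68→4.5, 68→4.5
Rank sum = 6.5 + 2.5 + 4.5 + 4.5 = 18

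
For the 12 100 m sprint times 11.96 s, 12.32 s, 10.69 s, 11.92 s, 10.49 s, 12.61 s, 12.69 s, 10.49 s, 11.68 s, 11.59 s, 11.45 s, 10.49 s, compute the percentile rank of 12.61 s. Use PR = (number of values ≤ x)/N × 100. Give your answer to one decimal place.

91.7

N = 12.
Strictly below 12.61: 10. Equal to 12.61: 1.
PR = 11/12 × 100 = 91.7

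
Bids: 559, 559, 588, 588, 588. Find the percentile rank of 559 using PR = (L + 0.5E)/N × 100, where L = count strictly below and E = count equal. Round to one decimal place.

N = 5.
Strictly below 559: 0. Equal to 559: 2.
PR = (0 + 0.5·2)/5 × 100 = 20.0

20.0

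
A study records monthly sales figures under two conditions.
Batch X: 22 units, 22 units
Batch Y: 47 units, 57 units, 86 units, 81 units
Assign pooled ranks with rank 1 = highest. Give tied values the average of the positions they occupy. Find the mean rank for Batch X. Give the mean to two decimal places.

Sorted (descending): 86, 81, 57, 47, 22, 22
The 2 values of 22 occupy positions 5–6 → average rank (5+6)/2 = 5.5.
Batch X values → pooled ranks: 22→5.5, 22→5.5
Mean rank = (5.5 + 5.5) / 2 = 5.50

5.50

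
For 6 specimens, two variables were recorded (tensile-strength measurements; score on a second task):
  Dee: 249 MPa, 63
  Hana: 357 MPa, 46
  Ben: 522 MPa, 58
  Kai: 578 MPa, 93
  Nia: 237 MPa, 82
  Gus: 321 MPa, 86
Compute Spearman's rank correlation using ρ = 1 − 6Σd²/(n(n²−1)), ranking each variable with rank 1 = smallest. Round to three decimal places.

0.086

Ranks of variable 1: 2, 4, 5, 6, 1, 3
Ranks of variable 2: 3, 1, 2, 6, 4, 5
d = r₁ − r₂: -1, 3, 3, 0, -3, -2
d²: 1, 9, 9, 0, 9, 4; Σd² = 32
ρ = 1 − 6·32/(6·35) = 1 − 192/210 = 0.086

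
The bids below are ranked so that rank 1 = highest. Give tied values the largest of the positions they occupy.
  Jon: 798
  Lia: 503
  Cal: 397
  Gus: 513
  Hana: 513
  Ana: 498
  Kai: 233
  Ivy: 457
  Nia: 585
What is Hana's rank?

Sorted (descending): 798, 585, 513, 513, 503, 498, 457, 397, 233
The 2 values of 513 occupy positions 3–4 → each gets rank 4.
Hana has value 513 → rank 4.

4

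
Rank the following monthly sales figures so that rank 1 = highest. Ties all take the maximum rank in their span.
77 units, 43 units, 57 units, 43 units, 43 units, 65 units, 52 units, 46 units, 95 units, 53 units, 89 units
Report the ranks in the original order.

3, 11, 5, 11, 11, 4, 7, 8, 1, 6, 2

Sorted (descending): 95, 89, 77, 65, 57, 53, 52, 46, 43, 43, 43
The 3 values of 43 occupy positions 9–11 → each gets rank 11.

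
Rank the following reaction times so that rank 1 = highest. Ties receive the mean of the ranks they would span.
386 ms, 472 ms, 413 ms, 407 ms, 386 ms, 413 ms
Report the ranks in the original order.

Sorted (descending): 472, 413, 413, 407, 386, 386
The 2 values of 413 occupy positions 2–3 → average rank (2+3)/2 = 2.5.
The 2 values of 386 occupy positions 5–6 → average rank (5+6)/2 = 5.5.

5.5, 1, 2.5, 4, 5.5, 2.5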